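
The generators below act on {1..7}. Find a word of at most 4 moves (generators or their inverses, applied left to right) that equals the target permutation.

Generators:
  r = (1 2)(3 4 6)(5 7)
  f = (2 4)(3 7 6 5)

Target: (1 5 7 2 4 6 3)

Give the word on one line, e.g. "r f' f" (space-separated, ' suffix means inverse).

  after r: (1 2)(3 4 6)(5 7)
  after f: (1 4 5 6 7 3 2)
  after r: (1 6 5 3)(4 7)
  after f: (1 5 7 2 4 6 3)

r f r f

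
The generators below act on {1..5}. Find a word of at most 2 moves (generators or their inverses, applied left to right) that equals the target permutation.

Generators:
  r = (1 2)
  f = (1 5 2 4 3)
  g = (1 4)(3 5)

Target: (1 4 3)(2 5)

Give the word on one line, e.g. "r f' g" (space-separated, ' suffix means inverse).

  after r': (1 2)
  after f: (1 4 3)(2 5)

r' f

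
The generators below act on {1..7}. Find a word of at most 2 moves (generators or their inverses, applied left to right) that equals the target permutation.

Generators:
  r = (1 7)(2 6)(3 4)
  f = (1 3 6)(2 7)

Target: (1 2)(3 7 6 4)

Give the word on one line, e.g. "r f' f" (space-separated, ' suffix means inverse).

f' r

  after f': (1 6 3)(2 7)
  after r: (1 2)(3 7 6 4)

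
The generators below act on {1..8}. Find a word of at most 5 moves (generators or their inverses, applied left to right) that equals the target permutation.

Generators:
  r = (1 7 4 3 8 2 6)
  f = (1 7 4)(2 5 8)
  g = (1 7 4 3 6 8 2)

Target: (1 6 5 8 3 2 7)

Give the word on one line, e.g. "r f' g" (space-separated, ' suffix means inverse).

g f' r'

  after g: (1 7 4 3 6 8 2)
  after f': (2 4 3 6 5)
  after r': (1 6 5 8 3 2 7)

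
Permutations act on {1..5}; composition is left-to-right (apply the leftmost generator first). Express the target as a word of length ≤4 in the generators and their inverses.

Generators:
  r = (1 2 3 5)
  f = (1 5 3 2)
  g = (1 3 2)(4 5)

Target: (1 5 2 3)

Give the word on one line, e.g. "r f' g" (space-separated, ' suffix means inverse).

  after f: (1 5 3 2)
  after g': (1 4 5)
  after g': (1 5 2 3)

f g' g'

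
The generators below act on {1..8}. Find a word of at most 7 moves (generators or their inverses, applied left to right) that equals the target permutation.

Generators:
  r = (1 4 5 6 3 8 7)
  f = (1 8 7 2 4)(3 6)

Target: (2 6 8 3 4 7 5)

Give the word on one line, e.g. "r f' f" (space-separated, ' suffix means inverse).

  after r': (1 7 8 3 6 5 4)
  after f: (1 2 4 8 6 5)
  after r: (1 2 5 4 7)(3 8)
  after f': (1 7 4 8 6 3)(2 5)
  after r: (2 6 8 3 4 7 5)

r' f r f' r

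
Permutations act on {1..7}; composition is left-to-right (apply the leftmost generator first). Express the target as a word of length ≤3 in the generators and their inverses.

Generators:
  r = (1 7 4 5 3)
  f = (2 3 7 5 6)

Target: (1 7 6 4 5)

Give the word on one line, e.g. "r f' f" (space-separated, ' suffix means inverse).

  after f': (2 6 5 7 3)
  after r': (1 3 2 6 4 7 5)
  after f: (1 7 6 4 5)

f' r' f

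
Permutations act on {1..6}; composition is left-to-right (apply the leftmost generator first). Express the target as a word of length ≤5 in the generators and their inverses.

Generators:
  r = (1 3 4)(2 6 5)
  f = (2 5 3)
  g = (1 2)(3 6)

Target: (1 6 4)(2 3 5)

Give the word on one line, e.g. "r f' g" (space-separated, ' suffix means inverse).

r r g r' g

  after r: (1 3 4)(2 6 5)
  after r: (1 4 3)(2 5 6)
  after g: (1 4 6)(2 5 3)
  after r': (1 3 5)(2 6 4)
  after g: (1 6 4)(2 3 5)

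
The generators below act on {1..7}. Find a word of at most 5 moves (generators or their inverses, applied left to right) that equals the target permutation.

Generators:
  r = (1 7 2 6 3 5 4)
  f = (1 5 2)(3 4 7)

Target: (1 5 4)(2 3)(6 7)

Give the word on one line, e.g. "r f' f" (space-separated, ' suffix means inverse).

f' r r f r'

  after f': (1 2 5)(3 7 4)
  after r: (1 6 3 2 4 5 7)
  after r: (1 3 6 5 2)
  after f: (1 4 7 3 6 2 5)
  after r': (1 5 4)(2 3)(6 7)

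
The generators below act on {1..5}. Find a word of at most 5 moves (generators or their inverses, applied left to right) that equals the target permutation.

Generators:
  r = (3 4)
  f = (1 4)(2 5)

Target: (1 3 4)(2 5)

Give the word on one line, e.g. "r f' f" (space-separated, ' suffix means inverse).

  after f': (1 4)(2 5)
  after r: (1 3 4)(2 5)
  after f: (1 3)
  after f: (1 3 4)(2 5)

f' r f f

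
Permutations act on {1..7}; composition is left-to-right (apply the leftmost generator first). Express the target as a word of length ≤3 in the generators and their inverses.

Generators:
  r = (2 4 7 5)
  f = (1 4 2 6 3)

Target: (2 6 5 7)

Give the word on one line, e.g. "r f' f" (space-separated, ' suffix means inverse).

  after f': (1 3 6 2 4)
  after r': (1 3 6 5 7 4)
  after f: (2 6 5 7)

f' r' f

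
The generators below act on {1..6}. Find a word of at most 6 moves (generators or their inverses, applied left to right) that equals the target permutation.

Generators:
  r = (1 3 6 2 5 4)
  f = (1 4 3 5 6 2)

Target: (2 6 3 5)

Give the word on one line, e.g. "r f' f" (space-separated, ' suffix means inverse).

f' r' r' f' f'

  after f': (1 2 6 5 3 4)
  after r': (1 6 2 3 5)
  after r': (1 3 2)(4 5)
  after f': (1 4 3 6 5)
  after f': (2 6 3 5)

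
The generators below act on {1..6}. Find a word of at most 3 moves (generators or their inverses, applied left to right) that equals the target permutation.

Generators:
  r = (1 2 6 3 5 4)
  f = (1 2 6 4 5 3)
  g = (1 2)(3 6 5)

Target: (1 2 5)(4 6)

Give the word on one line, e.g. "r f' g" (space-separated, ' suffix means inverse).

r g' r

  after r: (1 2 6 3 5 4)
  after g': (2 3 6 5 4)
  after r: (1 2 5)(4 6)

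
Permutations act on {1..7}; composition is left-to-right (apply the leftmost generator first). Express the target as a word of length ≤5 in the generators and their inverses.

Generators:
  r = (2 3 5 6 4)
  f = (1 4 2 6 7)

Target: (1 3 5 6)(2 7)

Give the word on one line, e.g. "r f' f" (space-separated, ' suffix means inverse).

f f r

  after f: (1 4 2 6 7)
  after f: (1 2 7 4 6)
  after r: (1 3 5 6)(2 7)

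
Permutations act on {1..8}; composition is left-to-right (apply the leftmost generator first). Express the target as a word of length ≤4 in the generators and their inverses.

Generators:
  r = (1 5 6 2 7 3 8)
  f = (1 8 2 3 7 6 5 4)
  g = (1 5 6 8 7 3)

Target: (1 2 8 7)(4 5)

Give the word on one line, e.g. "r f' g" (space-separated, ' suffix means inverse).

g' f'

  after g': (1 3 7 8 6 5)
  after f': (1 2 8 7)(4 5)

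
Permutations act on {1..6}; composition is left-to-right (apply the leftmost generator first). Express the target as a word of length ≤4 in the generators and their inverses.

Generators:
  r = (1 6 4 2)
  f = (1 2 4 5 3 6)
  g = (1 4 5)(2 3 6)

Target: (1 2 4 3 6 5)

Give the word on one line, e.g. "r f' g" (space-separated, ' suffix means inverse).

r g

  after r: (1 6 4 2)
  after g: (1 2 4 3 6 5)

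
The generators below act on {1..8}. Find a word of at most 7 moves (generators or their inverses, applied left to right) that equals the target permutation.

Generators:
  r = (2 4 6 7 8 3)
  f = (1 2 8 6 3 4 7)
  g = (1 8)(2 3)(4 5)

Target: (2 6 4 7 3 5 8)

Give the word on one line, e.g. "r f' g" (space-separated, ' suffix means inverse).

f g' f r' f'

  after f: (1 2 8 6 3 4 7)
  after g': (1 3 5 4 7 8 6 2)
  after f: (1 4)(3 5 7 6 8)
  after r': (1 2 3 5 6 7 4)
  after f': (2 6 4 7 3 5 8)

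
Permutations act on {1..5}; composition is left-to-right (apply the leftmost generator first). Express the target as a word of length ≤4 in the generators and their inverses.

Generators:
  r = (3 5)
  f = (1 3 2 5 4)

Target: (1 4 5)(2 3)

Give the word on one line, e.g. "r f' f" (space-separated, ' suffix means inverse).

  after r': (3 5)
  after f': (1 4 5)(2 3)

r' f'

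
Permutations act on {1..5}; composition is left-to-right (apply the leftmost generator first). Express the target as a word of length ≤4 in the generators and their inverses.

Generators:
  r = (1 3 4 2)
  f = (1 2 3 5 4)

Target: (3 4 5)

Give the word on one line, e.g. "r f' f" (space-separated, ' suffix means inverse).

  after r': (1 2 4 3)
  after f: (1 3 2)(4 5)
  after r': (3 4 5)

r' f r'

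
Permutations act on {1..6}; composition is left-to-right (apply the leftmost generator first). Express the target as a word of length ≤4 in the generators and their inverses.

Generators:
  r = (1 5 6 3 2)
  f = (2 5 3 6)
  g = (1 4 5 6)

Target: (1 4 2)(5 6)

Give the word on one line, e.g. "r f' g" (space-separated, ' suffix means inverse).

g f r' f

  after g: (1 4 5 6)
  after f: (1 4 3 6)(2 5)
  after r': (1 4 6 2)(3 5)
  after f: (1 4 2)(5 6)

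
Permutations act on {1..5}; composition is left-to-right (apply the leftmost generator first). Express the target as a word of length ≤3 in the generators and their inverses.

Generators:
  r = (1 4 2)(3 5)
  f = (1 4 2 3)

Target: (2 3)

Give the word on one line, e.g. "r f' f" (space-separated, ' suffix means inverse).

f r r

  after f: (1 4 2 3)
  after r: (1 2 5 3 4)
  after r: (2 3)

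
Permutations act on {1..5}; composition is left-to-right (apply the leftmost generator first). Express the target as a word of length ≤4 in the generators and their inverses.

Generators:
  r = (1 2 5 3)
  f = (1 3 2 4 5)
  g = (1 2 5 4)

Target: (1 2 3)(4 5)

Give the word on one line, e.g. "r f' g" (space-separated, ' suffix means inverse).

  after r': (1 3 5 2)
  after f: (1 2 3)(4 5)

r' f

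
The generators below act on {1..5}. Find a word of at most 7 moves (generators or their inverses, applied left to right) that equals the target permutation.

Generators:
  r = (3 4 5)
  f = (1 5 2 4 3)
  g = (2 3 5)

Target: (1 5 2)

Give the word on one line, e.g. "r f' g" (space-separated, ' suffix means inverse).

r' f r f' r

  after r': (3 5 4)
  after f: (1 5 3 2 4)
  after r: (1 3 2 5 4)
  after f': (1 4 3 5 2)
  after r: (1 5 2)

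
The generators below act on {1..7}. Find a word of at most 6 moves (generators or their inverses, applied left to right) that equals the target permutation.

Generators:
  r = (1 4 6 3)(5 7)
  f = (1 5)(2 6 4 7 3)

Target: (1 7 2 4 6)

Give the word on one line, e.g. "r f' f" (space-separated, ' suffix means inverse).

  after r: (1 4 6 3)(5 7)
  after f': (1 6 7)(2 3 5 4)
  after r': (1 4 2 6 5)(3 7)
  after f: (1 7 2 4 6)

r f' r' f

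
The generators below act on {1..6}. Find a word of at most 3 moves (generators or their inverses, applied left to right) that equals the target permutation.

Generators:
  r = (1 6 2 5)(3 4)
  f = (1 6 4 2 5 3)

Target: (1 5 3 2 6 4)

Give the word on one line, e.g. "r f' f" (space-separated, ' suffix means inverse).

  after f: (1 6 4 2 5 3)
  after r': (3 5 4 6)
  after r': (1 5 3 2 6 4)

f r' r'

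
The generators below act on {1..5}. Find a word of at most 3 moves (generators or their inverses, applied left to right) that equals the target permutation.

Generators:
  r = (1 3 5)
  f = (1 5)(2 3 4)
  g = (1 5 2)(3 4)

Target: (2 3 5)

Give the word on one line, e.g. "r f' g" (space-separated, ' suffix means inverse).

  after r: (1 3 5)
  after f': (1 2 4 3)
  after g: (2 3 5)

r f' g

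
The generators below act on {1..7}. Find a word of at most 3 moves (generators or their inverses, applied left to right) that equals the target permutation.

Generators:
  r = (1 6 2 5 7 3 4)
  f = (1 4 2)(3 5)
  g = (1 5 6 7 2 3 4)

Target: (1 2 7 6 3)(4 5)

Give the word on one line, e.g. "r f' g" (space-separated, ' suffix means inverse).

  after g': (1 4 3 2 7 6 5)
  after f: (1 2 7 6 3)(4 5)

g' f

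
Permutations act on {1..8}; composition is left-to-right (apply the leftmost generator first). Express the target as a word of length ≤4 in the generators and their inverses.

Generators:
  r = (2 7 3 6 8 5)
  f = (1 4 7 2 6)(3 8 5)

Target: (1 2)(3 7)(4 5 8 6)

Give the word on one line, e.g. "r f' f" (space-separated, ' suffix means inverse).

  after f': (1 6 2 7 4)(3 5 8)
  after f': (1 2 4 6 7)(3 8 5)
  after f': (1 7 6 4 2)
  after r': (1 2)(3 7)(4 5 8 6)

f' f' f' r'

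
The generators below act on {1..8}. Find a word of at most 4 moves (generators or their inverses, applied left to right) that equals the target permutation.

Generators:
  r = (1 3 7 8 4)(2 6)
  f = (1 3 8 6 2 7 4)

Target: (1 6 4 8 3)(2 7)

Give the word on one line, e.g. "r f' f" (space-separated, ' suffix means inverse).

f' r' f

  after f': (1 4 7 2 6 8 3)
  after r': (1 8)(3 4)(6 7)
  after f: (1 6 4 8 3)(2 7)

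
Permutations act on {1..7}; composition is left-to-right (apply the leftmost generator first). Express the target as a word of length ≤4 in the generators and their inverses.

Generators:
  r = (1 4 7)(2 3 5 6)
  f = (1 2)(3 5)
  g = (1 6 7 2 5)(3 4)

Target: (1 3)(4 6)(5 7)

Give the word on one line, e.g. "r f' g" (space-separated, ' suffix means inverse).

r' r' g'

  after r': (1 7 4)(2 6 5 3)
  after r': (1 4 7)(2 5)(3 6)
  after g': (1 3)(4 6)(5 7)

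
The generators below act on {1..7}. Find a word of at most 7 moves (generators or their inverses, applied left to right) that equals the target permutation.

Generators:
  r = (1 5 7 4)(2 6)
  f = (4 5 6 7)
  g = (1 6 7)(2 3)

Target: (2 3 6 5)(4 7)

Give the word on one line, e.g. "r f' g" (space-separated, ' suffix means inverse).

  after f': (4 7 6 5)
  after g': (1 7)(2 3)(4 6 5)
  after f': (1 6 4 5 7)(2 3)
  after f': (1 5 6 7)(2 3)
  after r': (2 3 6 5)(4 7)

f' g' f' f' r'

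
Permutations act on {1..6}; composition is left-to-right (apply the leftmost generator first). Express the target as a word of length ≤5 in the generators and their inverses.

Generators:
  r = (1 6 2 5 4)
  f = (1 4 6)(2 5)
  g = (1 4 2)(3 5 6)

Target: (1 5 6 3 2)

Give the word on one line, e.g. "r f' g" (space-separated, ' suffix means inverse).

  after g: (1 4 2)(3 5 6)
  after r': (1 5)(2 4 6 3)
  after f: (1 2 6 3 5 4)
  after f: (1 5 6 3 2)

g r' f f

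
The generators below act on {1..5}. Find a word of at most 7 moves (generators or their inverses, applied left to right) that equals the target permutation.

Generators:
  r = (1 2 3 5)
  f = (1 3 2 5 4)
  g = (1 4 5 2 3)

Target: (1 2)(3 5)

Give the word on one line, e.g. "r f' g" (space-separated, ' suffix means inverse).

f' r' f r' g

  after f': (1 4 5 2 3)
  after r': (1 4 3 5)
  after f: (2 5 3 4)
  after r': (1 5 2 3 4)
  after g: (1 2)(3 5)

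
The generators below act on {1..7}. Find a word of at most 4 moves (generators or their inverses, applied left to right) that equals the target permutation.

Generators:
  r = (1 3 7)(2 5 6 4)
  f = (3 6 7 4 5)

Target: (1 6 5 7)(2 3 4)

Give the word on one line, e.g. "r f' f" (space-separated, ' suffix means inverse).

r f

  after r: (1 3 7)(2 5 6 4)
  after f: (1 6 5 7)(2 3 4)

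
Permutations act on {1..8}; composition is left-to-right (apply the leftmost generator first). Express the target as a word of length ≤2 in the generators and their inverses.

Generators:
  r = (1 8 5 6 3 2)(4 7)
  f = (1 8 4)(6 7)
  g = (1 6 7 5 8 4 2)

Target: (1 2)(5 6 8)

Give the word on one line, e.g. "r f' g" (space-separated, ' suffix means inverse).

  after g': (1 2 4 8 5 7 6)
  after f: (1 2)(5 6 8)

g' f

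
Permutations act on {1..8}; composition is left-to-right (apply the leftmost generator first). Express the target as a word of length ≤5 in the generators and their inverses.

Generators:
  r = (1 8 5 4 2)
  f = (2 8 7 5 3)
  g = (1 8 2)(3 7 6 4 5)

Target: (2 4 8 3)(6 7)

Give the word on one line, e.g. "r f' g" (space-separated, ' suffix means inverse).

f r g'

  after f: (2 8 7 5 3)
  after r: (1 8 7 4 2 5 3)
  after g': (2 4 8 3)(6 7)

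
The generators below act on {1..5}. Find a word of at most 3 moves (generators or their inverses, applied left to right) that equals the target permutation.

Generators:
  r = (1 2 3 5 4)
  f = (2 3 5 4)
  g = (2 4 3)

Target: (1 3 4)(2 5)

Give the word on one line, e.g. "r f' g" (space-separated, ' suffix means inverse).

  after r: (1 2 3 5 4)
  after f: (1 3 4)(2 5)

r f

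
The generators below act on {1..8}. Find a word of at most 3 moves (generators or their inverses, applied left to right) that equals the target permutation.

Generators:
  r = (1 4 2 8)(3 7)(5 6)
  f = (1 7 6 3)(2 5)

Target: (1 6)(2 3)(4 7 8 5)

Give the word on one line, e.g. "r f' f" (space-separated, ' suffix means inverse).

  after f': (1 3 6 7)(2 5)
  after r': (1 7 8 2 6 3 5 4)
  after f: (1 6)(2 3)(4 7 8 5)

f' r' f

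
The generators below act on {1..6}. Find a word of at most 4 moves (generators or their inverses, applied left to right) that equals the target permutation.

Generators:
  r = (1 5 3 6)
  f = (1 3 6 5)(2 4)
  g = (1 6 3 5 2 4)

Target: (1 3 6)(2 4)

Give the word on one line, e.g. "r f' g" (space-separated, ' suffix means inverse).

g f' g r

  after g: (1 6 3 5 2 4)
  after f': (1 3 6)(4 5)
  after g: (1 5)(2 4)
  after r: (1 3 6)(2 4)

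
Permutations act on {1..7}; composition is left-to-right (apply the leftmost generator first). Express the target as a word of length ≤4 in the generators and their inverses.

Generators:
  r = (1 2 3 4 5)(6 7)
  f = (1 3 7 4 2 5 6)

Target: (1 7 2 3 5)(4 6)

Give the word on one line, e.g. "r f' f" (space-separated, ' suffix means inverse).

  after f': (1 6 5 2 4 7 3)
  after r': (1 7 2 3 5)(4 6)

f' r'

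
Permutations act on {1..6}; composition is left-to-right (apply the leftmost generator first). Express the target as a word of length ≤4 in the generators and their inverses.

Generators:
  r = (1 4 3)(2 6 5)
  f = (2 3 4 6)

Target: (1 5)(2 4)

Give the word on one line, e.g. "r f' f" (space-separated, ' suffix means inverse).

r f' f' r'

  after r: (1 4 3)(2 6 5)
  after f': (1 3)(2 4)(5 6)
  after f': (1 2 3)(4 6 5)
  after r': (1 5)(2 4)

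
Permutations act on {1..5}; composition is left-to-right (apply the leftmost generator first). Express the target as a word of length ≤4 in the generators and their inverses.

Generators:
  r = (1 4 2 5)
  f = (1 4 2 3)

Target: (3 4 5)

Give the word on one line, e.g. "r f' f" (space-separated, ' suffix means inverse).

  after r': (1 5 2 4)
  after r': (1 2)(4 5)
  after f: (1 3)(2 4 5)
  after f: (3 4 5)

r' r' f f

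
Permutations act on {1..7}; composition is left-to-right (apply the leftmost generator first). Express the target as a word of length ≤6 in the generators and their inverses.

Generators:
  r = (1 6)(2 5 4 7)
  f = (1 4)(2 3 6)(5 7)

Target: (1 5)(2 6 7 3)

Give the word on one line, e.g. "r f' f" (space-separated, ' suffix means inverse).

  after f: (1 4)(2 3 6)(5 7)
  after r': (1 5 4 6 7 2 3)
  after f: (1 7 3 4 2 6 5)
  after r: (1 2)(3 7)(4 5 6)
  after r: (1 5)(2 6 7 3)

f r' f r r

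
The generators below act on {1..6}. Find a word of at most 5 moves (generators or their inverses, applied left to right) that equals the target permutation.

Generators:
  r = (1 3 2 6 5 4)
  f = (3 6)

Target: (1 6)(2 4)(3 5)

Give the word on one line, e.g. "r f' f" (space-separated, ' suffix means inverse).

  after r: (1 3 2 6 5 4)
  after r: (1 2 5)(3 6 4)
  after r: (1 6)(2 4)(3 5)

r r r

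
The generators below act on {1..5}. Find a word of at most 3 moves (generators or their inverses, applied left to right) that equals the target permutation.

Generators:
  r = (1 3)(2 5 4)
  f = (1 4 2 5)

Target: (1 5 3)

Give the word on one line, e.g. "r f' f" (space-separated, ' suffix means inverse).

  after f: (1 4 2 5)
  after r': (1 5 3)

f r'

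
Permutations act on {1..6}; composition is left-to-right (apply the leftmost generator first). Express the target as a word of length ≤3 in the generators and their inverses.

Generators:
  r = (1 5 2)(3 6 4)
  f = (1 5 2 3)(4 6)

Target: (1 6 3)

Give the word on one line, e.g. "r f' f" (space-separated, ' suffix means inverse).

  after f': (1 3 2 5)(4 6)
  after r': (1 4 3 5 2)
  after r': (1 6 3)

f' r' r'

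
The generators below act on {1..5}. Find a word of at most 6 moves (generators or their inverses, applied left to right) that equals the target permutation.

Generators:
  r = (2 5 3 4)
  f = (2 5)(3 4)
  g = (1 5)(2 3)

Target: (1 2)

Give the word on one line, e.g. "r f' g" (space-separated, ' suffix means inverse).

r f f g f

  after r: (2 5 3 4)
  after f: (4 5)
  after f: (2 5 3 4)
  after g: (1 5 2)(3 4)
  after f: (1 2)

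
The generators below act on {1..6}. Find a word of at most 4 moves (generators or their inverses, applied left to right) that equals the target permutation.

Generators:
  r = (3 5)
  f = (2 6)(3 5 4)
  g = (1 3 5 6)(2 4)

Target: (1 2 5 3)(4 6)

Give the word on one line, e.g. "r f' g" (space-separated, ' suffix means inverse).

  after g': (1 6 5 3)(2 4)
  after r': (1 6 3)(2 4)
  after f': (1 2 5 3)(4 6)

g' r' f'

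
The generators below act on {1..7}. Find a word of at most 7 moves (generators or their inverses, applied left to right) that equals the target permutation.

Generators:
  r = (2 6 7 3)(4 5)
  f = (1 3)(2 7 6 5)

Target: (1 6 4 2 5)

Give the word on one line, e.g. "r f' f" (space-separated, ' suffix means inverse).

  after f: (1 3)(2 7 6 5)
  after r': (1 7 2 6 4 5 3)
  after f': (1 2 7 5)(4 6)
  after f': (1 5 3)(4 7 6)
  after f': (1 6 4 2 5)

f r' f' f' f'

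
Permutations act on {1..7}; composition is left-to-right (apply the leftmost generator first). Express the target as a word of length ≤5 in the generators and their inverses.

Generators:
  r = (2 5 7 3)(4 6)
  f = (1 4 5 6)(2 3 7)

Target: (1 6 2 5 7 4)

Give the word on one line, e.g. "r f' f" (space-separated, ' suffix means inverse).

  after r': (2 3 7 5)(4 6)
  after f: (1 4)(2 7 6 5 3)
  after r': (1 6 2 5 7 4)

r' f r'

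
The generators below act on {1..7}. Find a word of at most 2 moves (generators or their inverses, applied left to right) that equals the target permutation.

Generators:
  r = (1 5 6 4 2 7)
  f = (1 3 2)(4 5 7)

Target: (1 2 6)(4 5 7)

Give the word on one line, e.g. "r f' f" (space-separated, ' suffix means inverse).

r' r'

  after r': (1 7 2 4 6 5)
  after r': (1 2 6)(4 5 7)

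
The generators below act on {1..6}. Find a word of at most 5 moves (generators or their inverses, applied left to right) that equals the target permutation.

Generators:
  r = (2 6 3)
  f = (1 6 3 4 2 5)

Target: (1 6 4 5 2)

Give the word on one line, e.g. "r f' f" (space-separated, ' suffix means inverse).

  after f: (1 6 3 4 2 5)
  after f: (1 3 2)(4 5 6)
  after r': (1 6 4 5 2)

f f r'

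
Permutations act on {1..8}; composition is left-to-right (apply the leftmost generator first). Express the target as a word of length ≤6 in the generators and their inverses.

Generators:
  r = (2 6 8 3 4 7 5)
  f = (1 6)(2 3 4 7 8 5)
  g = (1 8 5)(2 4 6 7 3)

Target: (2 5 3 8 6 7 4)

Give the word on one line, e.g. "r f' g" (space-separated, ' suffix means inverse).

  after g': (1 5 8)(2 3 7 6 4)
  after g': (1 8 5)(2 7 4 3 6)
  after f': (1 7 3)(2 4)(5 6)
  after g': (1 6 8)(3 5 4)
  after f': (2 5 3 8 6 7 4)

g' g' f' g' f'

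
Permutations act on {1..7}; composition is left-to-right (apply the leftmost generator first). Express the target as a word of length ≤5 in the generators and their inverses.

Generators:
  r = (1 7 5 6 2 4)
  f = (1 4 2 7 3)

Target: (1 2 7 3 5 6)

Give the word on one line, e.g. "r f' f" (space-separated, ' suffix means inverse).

f' r f' f'

  after f': (1 3 7 2 4)
  after r: (1 3 5 6 2)(4 7)
  after f': (1 7)(2 3 5 6 4)
  after f': (1 2 7 3 5 6)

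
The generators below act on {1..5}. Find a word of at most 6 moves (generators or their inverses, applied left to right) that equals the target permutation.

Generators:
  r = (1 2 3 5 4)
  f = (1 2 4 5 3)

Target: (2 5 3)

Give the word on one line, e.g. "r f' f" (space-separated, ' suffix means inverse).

  after f': (1 3 5 4 2)
  after r: (1 5)(3 4)
  after r: (1 4 5 2 3)
  after r: (2 5 3)

f' r r r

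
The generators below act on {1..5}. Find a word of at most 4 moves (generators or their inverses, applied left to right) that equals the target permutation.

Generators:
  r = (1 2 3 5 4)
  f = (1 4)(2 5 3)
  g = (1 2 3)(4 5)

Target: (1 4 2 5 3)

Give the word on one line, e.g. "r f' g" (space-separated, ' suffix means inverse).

r g' f

  after r: (1 2 3 5 4)
  after g': (3 4)
  after f: (1 4 2 5 3)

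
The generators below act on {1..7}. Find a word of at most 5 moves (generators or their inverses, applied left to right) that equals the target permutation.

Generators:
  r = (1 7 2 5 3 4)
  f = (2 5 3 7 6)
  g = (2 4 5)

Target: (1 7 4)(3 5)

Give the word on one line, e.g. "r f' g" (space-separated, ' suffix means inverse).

  after r: (1 7 2 5 3 4)
  after g': (1 7 5 3 2 4)
  after g': (1 7 4)(3 5)

r g' g'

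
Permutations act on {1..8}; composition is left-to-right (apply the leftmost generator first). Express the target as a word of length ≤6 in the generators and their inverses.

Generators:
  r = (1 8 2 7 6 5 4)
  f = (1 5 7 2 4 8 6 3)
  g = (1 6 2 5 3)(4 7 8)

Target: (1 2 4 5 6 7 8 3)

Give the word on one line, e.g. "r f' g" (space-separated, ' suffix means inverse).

f' r' r' g' g'

  after f': (1 3 6 8 4 2 7 5)
  after r': (1 3 7 6)(4 8 5)
  after r': (1 3 2 8 6 4)
  after g': (1 5 2 7 4 3 6 8)
  after g': (1 2 4 5 6 7 8 3)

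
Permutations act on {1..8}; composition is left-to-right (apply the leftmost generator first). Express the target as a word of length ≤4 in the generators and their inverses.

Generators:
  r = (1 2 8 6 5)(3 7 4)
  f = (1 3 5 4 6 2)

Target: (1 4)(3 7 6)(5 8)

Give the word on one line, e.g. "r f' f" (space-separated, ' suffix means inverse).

f' r' f r'

  after f': (1 2 6 4 5 3)
  after r': (2 8)(3 5 4 6 7)
  after f: (1 3 4 2 8)(5 6 7)
  after r': (1 4)(3 7 6)(5 8)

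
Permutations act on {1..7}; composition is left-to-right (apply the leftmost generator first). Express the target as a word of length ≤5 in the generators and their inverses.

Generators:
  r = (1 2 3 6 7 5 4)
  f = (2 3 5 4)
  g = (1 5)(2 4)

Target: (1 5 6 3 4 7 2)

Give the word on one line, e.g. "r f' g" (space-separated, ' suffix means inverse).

r' r' f' g' f

  after r': (1 4 5 7 6 3 2)
  after r': (1 5 6 2 4 7 3)
  after f': (1 3)(2 5 6 4 7)
  after g': (1 3 5 6 2)(4 7)
  after f: (1 5 6 3 4 7 2)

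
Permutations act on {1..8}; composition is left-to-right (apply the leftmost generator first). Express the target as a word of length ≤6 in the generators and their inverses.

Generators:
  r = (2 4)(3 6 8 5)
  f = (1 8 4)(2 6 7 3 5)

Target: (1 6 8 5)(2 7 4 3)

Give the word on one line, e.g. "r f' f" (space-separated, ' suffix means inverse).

  after r: (2 4)(3 6 8 5)
  after f: (1 8 2)(3 7)(4 6)
  after f: (1 4 7 5 2 8 6)
  after r': (1 2 6)(3 5 4 7 8)
  after f: (1 6 8 5)(2 7 4 3)

r f f r' f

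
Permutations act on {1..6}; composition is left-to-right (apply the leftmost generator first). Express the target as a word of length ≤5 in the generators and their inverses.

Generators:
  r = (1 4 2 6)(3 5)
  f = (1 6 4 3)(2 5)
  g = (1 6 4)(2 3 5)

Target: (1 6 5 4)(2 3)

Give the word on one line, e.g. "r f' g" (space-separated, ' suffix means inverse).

r g' r f

  after r: (1 4 2 6)(3 5)
  after g': (1 6 4 5 2)
  after r: (2 4 3 5 6)
  after f: (1 6 5 4)(2 3)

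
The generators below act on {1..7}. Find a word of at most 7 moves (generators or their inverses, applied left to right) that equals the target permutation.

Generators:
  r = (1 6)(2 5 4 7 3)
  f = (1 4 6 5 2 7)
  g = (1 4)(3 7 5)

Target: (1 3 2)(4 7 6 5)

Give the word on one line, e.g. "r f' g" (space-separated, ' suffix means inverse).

  after r: (1 6)(2 5 4 7 3)
  after f': (1 4 2 6 7 3 5)
  after g': (2 6 3 7 5 4)
  after f': (1 7 6 3 2 4 5)
  after g': (1 3 2)(4 7 6 5)

r f' g' f' g'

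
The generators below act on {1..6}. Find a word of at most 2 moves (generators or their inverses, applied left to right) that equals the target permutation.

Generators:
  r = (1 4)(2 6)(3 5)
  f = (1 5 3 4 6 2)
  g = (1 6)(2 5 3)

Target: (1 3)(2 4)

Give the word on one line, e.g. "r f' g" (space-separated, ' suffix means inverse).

f r'

  after f: (1 5 3 4 6 2)
  after r': (1 3)(2 4)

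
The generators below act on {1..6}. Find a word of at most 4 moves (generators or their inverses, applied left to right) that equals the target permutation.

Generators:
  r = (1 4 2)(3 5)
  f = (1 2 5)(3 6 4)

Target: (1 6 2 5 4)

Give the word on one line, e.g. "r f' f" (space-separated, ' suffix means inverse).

f' r f r'

  after f': (1 5 2)(3 4 6)
  after r: (1 3 2 4 6 5)
  after f: (1 6)(2 3 5)
  after r': (1 6 2 5 4)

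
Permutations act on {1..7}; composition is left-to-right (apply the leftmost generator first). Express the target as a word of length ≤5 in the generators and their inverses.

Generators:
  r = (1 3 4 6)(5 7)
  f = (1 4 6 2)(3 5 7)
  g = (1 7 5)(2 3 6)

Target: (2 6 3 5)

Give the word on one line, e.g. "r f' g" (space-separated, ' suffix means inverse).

  after r: (1 3 4 6)(5 7)
  after g': (1 2 6 5)(3 4)
  after r': (1 2 4)(5 6 7)
  after f: (2 6 3 5)

r g' r' f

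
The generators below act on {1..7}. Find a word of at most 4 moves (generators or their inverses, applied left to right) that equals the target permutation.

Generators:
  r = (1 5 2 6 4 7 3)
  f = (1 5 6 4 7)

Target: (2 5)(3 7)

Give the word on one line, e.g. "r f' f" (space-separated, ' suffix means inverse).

f r'

  after f: (1 5 6 4 7)
  after r': (2 5)(3 7)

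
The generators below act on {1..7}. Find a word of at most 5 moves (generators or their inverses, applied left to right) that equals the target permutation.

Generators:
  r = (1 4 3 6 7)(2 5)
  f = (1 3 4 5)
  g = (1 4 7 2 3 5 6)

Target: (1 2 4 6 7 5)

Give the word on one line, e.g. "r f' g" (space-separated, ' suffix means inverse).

f' r f'

  after f': (1 5 4 3)
  after r: (1 2 5 3 4 6 7)
  after f': (1 2 4 6 7 5)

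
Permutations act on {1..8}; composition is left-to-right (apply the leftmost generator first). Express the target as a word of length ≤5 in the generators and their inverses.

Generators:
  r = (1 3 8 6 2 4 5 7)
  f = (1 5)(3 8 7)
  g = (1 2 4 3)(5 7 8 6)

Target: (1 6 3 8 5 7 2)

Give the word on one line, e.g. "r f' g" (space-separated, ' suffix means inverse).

  after f': (1 5)(3 7 8)
  after r': (1 4 2 6 8)(3 5 7)
  after g': (1 2 8 3 6 7 4)
  after f': (1 2 3 6 8 7 4 5)
  after r': (1 6 3 8 5 7 2)

f' r' g' f' r'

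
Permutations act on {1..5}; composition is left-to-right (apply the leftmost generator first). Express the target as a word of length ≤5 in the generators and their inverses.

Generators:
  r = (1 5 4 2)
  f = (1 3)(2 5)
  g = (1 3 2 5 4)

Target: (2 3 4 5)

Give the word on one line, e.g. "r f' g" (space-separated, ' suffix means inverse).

  after r: (1 5 4 2)
  after g: (1 4 5)(2 3)
  after f: (1 4 2)(3 5)
  after g: (2 3 4 5)

r g f g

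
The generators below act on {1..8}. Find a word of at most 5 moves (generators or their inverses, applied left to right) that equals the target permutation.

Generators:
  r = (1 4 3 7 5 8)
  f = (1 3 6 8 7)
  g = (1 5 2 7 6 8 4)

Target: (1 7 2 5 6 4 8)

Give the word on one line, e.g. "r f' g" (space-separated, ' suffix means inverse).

  after f': (1 7 8 6 3)
  after r': (1 3 8 6 4)(5 7)
  after r': (1 4 8 6)(3 5)
  after g': (1 8 7 2 5 3)(4 6)
  after f: (1 7 2 5 6 4 8)

f' r' r' g' f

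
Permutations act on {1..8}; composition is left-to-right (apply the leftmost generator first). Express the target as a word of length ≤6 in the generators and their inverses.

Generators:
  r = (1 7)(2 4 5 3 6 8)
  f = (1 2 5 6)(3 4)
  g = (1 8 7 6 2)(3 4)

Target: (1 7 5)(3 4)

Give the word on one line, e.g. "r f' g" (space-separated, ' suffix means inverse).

f g g f g

  after f: (1 2 5 6)(3 4)
  after g: (2 5)(6 8 7)
  after g: (1 8 6 7 2 5)(3 4)
  after f: (1 8)(2 6 7 5)
  after g: (1 7 5)(3 4)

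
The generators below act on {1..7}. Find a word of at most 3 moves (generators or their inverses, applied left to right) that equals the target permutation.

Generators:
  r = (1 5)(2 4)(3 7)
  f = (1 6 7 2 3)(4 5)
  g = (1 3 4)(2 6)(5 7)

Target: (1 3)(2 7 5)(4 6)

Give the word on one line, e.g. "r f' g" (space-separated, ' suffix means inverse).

r g' r

  after r: (1 5)(2 4)(3 7)
  after g': (1 7)(2 3 5 4 6)
  after r: (1 3)(2 7 5)(4 6)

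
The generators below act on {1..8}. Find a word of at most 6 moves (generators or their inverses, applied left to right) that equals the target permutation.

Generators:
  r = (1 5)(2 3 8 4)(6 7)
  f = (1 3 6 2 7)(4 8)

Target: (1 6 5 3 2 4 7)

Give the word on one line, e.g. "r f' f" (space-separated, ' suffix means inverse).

  after f': (1 7 2 6 3)(4 8)
  after f': (1 2 3 7 6)
  after r: (1 3 6 5)(2 8 4)
  after f: (1 6 5 3 2 4 7)

f' f' r f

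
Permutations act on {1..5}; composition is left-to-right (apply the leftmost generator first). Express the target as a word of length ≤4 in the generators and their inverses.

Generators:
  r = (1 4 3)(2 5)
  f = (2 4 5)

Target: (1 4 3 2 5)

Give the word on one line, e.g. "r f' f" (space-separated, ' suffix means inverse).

  after r': (1 3 4)(2 5)
  after f: (1 3 5 4)
  after r': (1 4 3 2 5)

r' f r'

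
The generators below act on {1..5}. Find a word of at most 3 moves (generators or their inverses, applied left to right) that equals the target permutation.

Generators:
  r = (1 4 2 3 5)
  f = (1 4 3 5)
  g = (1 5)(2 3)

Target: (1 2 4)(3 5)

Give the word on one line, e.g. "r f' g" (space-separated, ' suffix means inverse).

  after f': (1 5 3 4)
  after r': (1 3)(2 4 5)
  after g: (1 2 4)(3 5)

f' r' g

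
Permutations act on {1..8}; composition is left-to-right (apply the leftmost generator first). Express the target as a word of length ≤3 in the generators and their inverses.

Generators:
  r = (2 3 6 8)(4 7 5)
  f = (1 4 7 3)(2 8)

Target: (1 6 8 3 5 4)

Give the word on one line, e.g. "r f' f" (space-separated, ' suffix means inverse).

f' r

  after f': (1 3 7 4)(2 8)
  after r: (1 6 8 3 5 4)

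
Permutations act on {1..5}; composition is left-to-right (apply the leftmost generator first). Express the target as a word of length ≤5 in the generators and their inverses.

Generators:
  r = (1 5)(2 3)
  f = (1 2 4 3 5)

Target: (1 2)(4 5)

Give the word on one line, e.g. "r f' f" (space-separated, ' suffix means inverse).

  after f: (1 2 4 3 5)
  after r: (1 3)(2 4)
  after f': (1 4)(3 5)
  after f': (1 2)(4 5)

f r f' f'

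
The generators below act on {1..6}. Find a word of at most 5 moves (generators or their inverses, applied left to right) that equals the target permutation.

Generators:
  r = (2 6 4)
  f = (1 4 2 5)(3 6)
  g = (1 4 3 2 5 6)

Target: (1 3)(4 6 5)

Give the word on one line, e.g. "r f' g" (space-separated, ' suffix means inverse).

r' r' f g

  after r': (2 4 6)
  after r': (2 6 4)
  after f: (1 4 5)(2 3 6)
  after g: (1 3)(4 6 5)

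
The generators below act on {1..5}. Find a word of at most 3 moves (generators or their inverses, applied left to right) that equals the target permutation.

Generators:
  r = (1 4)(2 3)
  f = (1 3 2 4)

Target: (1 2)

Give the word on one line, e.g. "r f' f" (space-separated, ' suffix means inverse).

f r

  after f: (1 3 2 4)
  after r: (1 2)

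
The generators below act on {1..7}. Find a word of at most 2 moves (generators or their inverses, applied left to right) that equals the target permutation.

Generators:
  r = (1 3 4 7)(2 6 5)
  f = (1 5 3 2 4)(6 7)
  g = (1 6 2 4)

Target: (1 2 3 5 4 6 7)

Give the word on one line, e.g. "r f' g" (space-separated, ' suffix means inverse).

f' g'

  after f': (1 4 2 3 5)(6 7)
  after g': (1 2 3 5 4 6 7)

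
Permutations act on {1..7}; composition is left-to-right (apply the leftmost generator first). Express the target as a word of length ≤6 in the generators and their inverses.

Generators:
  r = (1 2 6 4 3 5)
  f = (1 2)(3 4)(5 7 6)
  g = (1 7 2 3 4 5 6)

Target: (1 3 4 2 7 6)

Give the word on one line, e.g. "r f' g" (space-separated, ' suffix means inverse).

  after r: (1 2 6 4 3 5)
  after g: (1 3 6 5 7 2)
  after f: (1 4 3 5 6 7)
  after g': (1 3 4 2 7 6)

r g f g'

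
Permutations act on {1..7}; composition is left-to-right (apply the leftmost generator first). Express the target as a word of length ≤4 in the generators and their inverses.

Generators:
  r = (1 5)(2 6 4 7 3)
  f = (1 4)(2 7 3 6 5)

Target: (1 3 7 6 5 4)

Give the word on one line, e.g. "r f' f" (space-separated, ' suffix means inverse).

f r r

  after f: (1 4)(2 7 3 6 5)
  after r: (1 7 2 3 4 5 6)
  after r: (1 3 7 6 5 4)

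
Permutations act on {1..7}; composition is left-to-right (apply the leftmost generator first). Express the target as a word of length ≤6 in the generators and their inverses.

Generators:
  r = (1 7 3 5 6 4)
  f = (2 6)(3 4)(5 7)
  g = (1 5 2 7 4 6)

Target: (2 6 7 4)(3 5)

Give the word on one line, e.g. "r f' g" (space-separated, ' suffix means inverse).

g' f g r'

  after g': (1 6 4 7 2 5)
  after f: (1 2 7 6 3 4 5)
  after g: (1 7)(2 4)(3 6)
  after r': (2 6 7 4)(3 5)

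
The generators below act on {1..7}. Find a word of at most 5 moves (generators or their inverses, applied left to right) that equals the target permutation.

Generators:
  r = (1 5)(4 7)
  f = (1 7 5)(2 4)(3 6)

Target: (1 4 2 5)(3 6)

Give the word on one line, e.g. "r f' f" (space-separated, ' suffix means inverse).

  after f: (1 7 5)(2 4)(3 6)
  after r: (1 4 2 7)(3 6)
  after f': (1 2)(5 7)
  after f': (1 4 2 5)(3 6)

f r f' f'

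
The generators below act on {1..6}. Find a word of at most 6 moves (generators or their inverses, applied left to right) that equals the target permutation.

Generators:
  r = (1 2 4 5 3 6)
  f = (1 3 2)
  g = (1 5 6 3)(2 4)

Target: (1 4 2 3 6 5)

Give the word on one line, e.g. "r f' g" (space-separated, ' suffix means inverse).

  after g: (1 5 6 3)(2 4)
  after r': (1 4)(3 6 5)
  after f: (1 4 3 6 5 2)
  after f: (1 4 2 3 6 5)

g r' f f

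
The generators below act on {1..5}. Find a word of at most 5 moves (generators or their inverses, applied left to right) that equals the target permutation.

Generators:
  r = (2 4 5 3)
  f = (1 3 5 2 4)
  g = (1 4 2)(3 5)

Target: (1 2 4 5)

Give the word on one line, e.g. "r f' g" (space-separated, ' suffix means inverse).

  after f': (1 4 2 5 3)
  after g': (2 3)
  after f': (1 4 2)(3 5)
  after f': (1 2 4 5)

f' g' f' f'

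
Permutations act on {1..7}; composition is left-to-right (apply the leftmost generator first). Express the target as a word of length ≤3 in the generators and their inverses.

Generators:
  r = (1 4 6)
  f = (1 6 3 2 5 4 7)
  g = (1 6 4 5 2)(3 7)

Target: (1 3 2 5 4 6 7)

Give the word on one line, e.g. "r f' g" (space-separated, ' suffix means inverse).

  after r': (1 6 4)
  after f: (1 3 2 5 4 6 7)

r' f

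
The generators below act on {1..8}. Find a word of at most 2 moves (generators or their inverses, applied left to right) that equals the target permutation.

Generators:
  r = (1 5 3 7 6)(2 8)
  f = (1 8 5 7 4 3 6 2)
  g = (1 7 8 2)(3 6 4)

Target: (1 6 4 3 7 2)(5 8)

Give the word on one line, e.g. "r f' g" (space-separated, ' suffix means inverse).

  after g': (1 2 8 7)(3 4 6)
  after f': (1 6 4 3 7 2)(5 8)

g' f'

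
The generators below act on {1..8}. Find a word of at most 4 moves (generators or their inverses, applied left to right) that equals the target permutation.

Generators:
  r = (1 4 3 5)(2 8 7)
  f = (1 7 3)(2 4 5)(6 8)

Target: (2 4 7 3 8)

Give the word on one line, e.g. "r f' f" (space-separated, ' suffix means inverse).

  after f: (1 7 3)(2 4 5)(6 8)
  after f: (1 3 7)(2 5 4)
  after r: (1 5 3 2)(4 8 7)
  after r: (2 4 7 3 8)

f f r r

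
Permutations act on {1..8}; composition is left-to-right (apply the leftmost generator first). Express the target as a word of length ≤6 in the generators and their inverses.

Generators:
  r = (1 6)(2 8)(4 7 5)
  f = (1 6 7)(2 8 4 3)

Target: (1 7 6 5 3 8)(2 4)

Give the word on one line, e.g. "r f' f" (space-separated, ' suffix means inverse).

  after f: (1 6 7)(2 8 4 3)
  after r': (3 8 5 7 6 4)
  after r': (1 6 5 4 3 2 8 7)
  after f: (1 7 6 5 3 8)(2 4)

f r' r' f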